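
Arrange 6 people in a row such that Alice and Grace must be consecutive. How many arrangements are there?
Treat the 2 as one block: (6-2+1)! × 2! = 120 × 2 = 240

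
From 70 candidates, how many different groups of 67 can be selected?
C(70,67) = 70!/(67!×3!) = 54740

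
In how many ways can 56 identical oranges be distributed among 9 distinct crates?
C(56+9-1, 9-1) = C(64, 8) = 4426165368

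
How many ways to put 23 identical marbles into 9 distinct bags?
C(23+9-1, 9-1) = C(31, 8) = 7888725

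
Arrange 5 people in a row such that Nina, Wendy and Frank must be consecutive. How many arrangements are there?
Treat the 3 as one block: (5-3+1)! × 3! = 6 × 6 = 36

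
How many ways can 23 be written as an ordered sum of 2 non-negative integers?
C(23+2-1, 2-1) = C(24, 1) = 24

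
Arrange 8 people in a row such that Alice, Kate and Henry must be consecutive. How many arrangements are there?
Treat the 3 as one block: (8-3+1)! × 3! = 720 × 6 = 4320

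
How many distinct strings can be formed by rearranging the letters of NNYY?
4! / (2! × 2!) = 6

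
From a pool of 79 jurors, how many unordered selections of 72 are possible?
C(79,72) = 79!/(72!×7!) = 2898753715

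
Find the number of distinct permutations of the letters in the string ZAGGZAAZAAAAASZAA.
17! / (4! × 10! × 2! × 1!) = 2042040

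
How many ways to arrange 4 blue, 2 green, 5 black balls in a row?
11! / (4! × 2! × 5!) = 6930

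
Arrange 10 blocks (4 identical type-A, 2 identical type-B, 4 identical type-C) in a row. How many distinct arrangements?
10! / (4! × 2! × 4!) = 3150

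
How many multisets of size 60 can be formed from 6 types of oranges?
C(60+6-1, 6-1) = C(65, 5) = 8259888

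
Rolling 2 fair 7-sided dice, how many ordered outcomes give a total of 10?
Coefficient of x^10 in (x + x² + ... + x^7)^2. By inclusion-exclusion on dice exceeding 7: Σ_j (-1)^j C(2,j)·C(10-1-7j, 1) = C(2,0)·C(9,1) - C(2,1)·C(2,1) = 1·9 - 2·2 = 5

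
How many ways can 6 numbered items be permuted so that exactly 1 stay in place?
Choose the 1 fixed point C(6,1) = 6, derange the rest: !5 = Σ_{j=0}^{5} (-1)^j·5!/j! = 120 - 120 + 60 - 20 + 5 - 1 = 44. Product = 6 × 44 = 264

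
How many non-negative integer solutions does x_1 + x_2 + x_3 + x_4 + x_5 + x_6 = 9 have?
C(9+6-1, 6-1) = C(14, 5) = 2002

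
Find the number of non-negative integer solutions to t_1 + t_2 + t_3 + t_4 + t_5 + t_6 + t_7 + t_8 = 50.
C(50+8-1, 8-1) = C(57, 7) = 264385836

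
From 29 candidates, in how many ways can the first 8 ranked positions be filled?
P(29,8) = 29!/(29-8)! = 173059286400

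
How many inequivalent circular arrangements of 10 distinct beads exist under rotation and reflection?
(10-1)!/2 = 362880/2 = 181440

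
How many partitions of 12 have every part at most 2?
Let r_j(i) = number of partitions of i into parts ≤ j, for i = 0..12. r_1(i) = 1 for all i; r_j(i) = r_{j-1}(i) + r_j(i-j). Rows j = 2..2: ≤2: 1 1 2 2 3 3 4 4 5 5 6 6 7. r_2(12) = 7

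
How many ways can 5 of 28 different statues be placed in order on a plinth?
P(28,5) = 28!/(28-5)! = 11793600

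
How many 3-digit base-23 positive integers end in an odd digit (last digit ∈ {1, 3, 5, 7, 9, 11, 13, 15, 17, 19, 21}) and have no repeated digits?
Last∈{1,3,5,7,9,11,13,15,17,19,21}. Last=0: 0. Last nonzero: 11×21×P(21,1) = 4851. Total = 4851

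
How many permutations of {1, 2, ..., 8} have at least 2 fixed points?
Exactly j fixed points: C(8,j)·!(8-j); sum over j ≥ 2 (derangement numbers via !m = (m-1)·(!(m-1) + !(m-2)): !0..!6 = 1, 0, 1, 2, 9, 44, 265). Σ_{j=2}^{8} C(8,j)·!(8-j) = C(8,2)·!6 + C(8,3)·!5 + C(8,4)·!4 + C(8,5)·!3 + C(8,6)·!2 + C(8,7)·!1 + C(8,8)·!0 = 28·265 + 56·44 + 70·9 + 56·2 + 28·1 + 8·0 + 1·1 = 10655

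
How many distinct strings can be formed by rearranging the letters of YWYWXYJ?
7! / (3! × 1! × 1! × 2!) = 420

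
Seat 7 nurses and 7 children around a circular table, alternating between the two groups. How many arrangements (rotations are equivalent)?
Fix one of the nurses: (7-1)! ways for the remaining nurses, × 7! ways for the children = 720 × 5040 = 3628800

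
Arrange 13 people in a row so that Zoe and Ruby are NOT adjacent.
Total - adjacent = 13! - (13-1)!×2 = 6227020800 - 958003200 = 5269017600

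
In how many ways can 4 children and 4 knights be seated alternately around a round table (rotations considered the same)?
Fix one of the children: (4-1)! ways for the remaining children, × 4! ways for the knights = 6 × 24 = 144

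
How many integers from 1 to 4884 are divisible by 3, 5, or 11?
⌊4884/3⌋+⌊4884/5⌋+⌊4884/11⌋ - ⌊4884/15⌋-⌊4884/33⌋-⌊4884/55⌋ + ⌊4884/165⌋ = 1628+976+444 - 325-148-88 + 29 = 2516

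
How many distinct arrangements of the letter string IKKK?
4! / (1! × 3!) = 4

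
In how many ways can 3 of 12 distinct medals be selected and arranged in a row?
P(12,3) = 12!/(12-3)! = 1320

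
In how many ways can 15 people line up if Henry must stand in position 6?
Fix one position: (15-1)! = 87178291200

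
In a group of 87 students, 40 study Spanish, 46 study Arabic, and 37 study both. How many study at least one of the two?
|A∪B| = |A| + |B| - |A∩B| = 40 + 46 - 37 = 49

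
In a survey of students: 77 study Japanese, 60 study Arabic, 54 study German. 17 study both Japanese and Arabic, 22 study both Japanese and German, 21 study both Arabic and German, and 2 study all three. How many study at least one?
|A∪B∪C| = 77+60+54-17-22-21+2 = 133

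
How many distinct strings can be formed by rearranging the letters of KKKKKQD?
7! / (1! × 1! × 5!) = 42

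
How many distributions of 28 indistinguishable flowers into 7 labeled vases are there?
C(28+7-1, 7-1) = C(34, 6) = 1344904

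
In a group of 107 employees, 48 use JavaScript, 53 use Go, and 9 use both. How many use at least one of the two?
|A∪B| = |A| + |B| - |A∩B| = 48 + 53 - 9 = 92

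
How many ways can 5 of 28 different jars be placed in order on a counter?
P(28,5) = 28!/(28-5)! = 11793600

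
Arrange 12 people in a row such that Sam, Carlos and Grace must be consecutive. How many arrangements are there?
Treat the 3 as one block: (12-3+1)! × 3! = 3628800 × 6 = 21772800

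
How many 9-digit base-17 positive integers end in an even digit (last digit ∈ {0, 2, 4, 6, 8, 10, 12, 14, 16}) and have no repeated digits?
Last∈{0,2,4,6,8,10,12,14,16}. Last=0: 518918400. Last nonzero: 8×15×P(15,7) = 3891888000. Total = 4410806400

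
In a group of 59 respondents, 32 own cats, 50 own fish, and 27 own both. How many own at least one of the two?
|A∪B| = |A| + |B| - |A∩B| = 32 + 50 - 27 = 55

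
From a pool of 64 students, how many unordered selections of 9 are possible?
C(64,9) = 64!/(9!×55!) = 27540584512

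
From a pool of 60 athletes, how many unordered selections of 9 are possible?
C(60,9) = 60!/(9!×51!) = 14783142660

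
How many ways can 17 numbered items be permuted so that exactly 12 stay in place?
Choose the 12 fixed points C(17,12) = 6188, derange the rest: !5 = Σ_{j=0}^{5} (-1)^j·5!/j! = 120 - 120 + 60 - 20 + 5 - 1 = 44. Product = 6188 × 44 = 272272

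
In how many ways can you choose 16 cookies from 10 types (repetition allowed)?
C(16+10-1, 10-1) = C(25, 9) = 2042975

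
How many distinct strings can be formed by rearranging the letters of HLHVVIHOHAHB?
12! / (2! × 1! × 1! × 5! × 1! × 1! × 1!) = 1995840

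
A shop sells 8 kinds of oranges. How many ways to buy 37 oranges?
C(37+8-1, 8-1) = C(44, 7) = 38320568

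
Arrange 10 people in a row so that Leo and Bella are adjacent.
Treat as block: (10-1)! × 2! = 362880 × 2 = 725760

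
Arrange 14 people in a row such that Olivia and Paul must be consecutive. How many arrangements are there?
Treat the 2 as one block: (14-2+1)! × 2! = 6227020800 × 2 = 12454041600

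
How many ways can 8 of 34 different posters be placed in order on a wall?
P(34,8) = 34!/(34-8)! = 732058145280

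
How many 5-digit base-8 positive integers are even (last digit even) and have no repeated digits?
Last∈{0,2,4,6}. Last=0: 840. Last nonzero: 3×6×P(6,3) = 2160. Total = 3000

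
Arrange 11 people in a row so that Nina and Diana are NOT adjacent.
Total - adjacent = 11! - (11-1)!×2 = 39916800 - 7257600 = 32659200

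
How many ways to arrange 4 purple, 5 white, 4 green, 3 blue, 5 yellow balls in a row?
21! / (4! × 5! × 4! × 3! × 5!) = 1026615189600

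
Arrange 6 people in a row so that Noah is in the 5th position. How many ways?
Fix one position: (6-1)! = 120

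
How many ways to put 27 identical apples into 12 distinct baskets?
C(27+12-1, 12-1) = C(38, 11) = 1203322288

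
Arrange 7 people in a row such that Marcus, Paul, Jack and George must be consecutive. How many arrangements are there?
Treat the 4 as one block: (7-4+1)! × 4! = 24 × 24 = 576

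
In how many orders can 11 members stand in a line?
11! = 39916800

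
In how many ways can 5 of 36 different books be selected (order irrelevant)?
C(36,5) = 36!/(5!×31!) = 376992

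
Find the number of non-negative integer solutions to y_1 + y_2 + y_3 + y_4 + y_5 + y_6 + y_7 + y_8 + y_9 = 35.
C(35+9-1, 9-1) = C(43, 8) = 145008513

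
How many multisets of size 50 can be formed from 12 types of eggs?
C(50+12-1, 12-1) = C(61, 11) = 418094152866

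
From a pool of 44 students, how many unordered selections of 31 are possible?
C(44,31) = 44!/(31!×13!) = 51915526432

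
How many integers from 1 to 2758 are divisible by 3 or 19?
⌊2758/3⌋ + ⌊2758/19⌋ - ⌊2758/57⌋ = 919 + 145 - 48 = 1016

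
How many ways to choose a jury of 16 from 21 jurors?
C(21,16) = 21!/(16!×5!) = 20349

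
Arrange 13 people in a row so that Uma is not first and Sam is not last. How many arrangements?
By inclusion-exclusion: 13! - 2×(13-1)! + (13-2)! = 6227020800 - 958003200 + 39916800 = 5308934400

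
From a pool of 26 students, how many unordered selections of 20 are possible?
C(26,20) = 26!/(20!×6!) = 230230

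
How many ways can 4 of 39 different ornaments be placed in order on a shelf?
P(39,4) = 39!/(39-4)! = 1974024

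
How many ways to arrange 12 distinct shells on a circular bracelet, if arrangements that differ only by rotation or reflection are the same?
(12-1)!/2 = 39916800/2 = 19958400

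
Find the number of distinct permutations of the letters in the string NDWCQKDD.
8! / (1! × 1! × 1! × 1! × 3! × 1!) = 6720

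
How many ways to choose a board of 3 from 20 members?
C(20,3) = 20!/(3!×17!) = 1140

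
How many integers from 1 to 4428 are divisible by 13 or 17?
⌊4428/13⌋ + ⌊4428/17⌋ - ⌊4428/221⌋ = 340 + 260 - 20 = 580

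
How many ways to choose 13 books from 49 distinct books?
C(49,13) = 49!/(13!×36!) = 262596783764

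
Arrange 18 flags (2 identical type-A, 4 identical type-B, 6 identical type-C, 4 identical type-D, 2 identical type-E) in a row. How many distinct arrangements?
18! / (2! × 4! × 6! × 4! × 2!) = 3859455600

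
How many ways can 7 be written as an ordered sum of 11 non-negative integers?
C(7+11-1, 11-1) = C(17, 10) = 19448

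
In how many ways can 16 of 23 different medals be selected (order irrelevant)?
C(23,16) = 23!/(16!×7!) = 245157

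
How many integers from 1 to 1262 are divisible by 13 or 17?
⌊1262/13⌋ + ⌊1262/17⌋ - ⌊1262/221⌋ = 97 + 74 - 5 = 166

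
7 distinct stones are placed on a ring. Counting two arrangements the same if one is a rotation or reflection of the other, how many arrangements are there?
(7-1)!/2 = 720/2 = 360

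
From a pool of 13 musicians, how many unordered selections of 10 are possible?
C(13,10) = 13!/(10!×3!) = 286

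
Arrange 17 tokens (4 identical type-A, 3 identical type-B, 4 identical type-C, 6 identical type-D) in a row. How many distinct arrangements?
17! / (4! × 3! × 4! × 6!) = 142942800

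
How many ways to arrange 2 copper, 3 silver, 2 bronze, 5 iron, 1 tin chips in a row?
13! / (2! × 3! × 2! × 5! × 1!) = 2162160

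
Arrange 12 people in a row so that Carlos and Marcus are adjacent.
Treat as block: (12-1)! × 2! = 39916800 × 2 = 79833600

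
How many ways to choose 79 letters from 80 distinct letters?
C(80,79) = 80!/(79!×1!) = 80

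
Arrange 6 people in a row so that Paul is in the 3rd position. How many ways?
Fix one position: (6-1)! = 120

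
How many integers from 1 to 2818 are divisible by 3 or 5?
⌊2818/3⌋ + ⌊2818/5⌋ - ⌊2818/15⌋ = 939 + 563 - 187 = 1315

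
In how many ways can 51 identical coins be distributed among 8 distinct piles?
C(51+8-1, 8-1) = C(58, 7) = 300674088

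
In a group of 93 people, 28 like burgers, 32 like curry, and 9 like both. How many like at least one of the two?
|A∪B| = |A| + |B| - |A∩B| = 28 + 32 - 9 = 51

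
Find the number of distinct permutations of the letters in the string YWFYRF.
6! / (1! × 2! × 2! × 1!) = 180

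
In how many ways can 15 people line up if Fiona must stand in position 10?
Fix one position: (15-1)! = 87178291200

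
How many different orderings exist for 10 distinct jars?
10! = 3628800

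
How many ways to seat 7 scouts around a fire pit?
Circular: fix one position, arrange the rest. (7-1)! = 720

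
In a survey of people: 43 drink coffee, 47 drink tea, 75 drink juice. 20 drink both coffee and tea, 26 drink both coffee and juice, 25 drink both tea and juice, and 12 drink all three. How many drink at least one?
|A∪B∪C| = 43+47+75-20-26-25+12 = 106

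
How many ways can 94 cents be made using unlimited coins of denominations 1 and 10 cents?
Coefficient of x^94 in 1/(1-x^1) · 1/(1-x^10). Use j coins of 10 for j = 0..⌊94/10⌋ = 9, the rest in 1s: 9 + 1 = 10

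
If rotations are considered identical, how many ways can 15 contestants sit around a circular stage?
Circular: fix one position, arrange the rest. (15-1)! = 87178291200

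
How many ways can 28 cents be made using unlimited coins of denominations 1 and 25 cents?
Coefficient of x^28 in 1/(1-x^1) · 1/(1-x^25). Use j coins of 25 for j = 0..⌊28/25⌋ = 1, the rest in 1s: 1 + 1 = 2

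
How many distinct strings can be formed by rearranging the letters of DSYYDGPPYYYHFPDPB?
17! / (1! × 1! × 1! × 1! × 1! × 4! × 3! × 5!) = 20583763200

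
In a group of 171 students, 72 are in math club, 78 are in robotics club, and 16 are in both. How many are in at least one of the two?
|A∪B| = |A| + |B| - |A∩B| = 72 + 78 - 16 = 134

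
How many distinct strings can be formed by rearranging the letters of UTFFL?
5! / (1! × 1! × 1! × 2!) = 60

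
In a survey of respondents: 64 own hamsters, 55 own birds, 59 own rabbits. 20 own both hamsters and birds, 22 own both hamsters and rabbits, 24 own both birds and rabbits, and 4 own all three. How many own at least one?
|A∪B∪C| = 64+55+59-20-22-24+4 = 116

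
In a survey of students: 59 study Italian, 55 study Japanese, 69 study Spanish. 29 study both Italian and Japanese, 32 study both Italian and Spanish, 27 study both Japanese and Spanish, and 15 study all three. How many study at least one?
|A∪B∪C| = 59+55+69-29-32-27+15 = 110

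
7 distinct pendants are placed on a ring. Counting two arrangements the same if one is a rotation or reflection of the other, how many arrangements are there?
(7-1)!/2 = 720/2 = 360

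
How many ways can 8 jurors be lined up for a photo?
8! = 40320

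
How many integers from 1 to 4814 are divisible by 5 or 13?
⌊4814/5⌋ + ⌊4814/13⌋ - ⌊4814/65⌋ = 962 + 370 - 74 = 1258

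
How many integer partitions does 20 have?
Pentagonal recurrence p(n) = p(n-1) + p(n-2) - p(n-5) - p(n-7) + p(n-12) + p(n-15) - ... gives p(0..19) = 1, 1, 2, 3, 5, 7, 11, 15, 22, 30, 42, 56, 77, 101, 135, 176, 231, 297, 385, 490. p(20) = p(19) + p(18) - p(15) - p(13) + p(8) + p(5) = 490 + 385 - 176 - 101 + 22 + 7 = 627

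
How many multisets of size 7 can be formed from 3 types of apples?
C(7+3-1, 3-1) = C(9, 2) = 36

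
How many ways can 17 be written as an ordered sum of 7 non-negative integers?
C(17+7-1, 7-1) = C(23, 6) = 100947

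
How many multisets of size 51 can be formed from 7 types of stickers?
C(51+7-1, 7-1) = C(57, 6) = 36288252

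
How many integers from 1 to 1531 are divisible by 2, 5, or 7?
⌊1531/2⌋+⌊1531/5⌋+⌊1531/7⌋ - ⌊1531/10⌋-⌊1531/14⌋-⌊1531/35⌋ + ⌊1531/70⌋ = 765+306+218 - 153-109-43 + 21 = 1005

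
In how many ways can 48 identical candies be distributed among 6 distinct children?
C(48+6-1, 6-1) = C(53, 5) = 2869685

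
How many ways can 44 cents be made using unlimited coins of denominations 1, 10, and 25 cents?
Coefficient of x^44 in 1/(1-x^1) · 1/(1-x^10) · 1/(1-x^25). Case on j = number of 25-cent coins (j = 0..1); remainder r = 44 - 25j is made from {1,10} in ⌊r/10⌋+1 ways. r = 44, 19 → 5 + 2 = 7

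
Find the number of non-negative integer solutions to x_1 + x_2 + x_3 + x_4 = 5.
C(5+4-1, 4-1) = C(8, 3) = 56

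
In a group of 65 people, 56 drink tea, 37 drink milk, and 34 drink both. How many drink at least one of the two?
|A∪B| = |A| + |B| - |A∩B| = 56 + 37 - 34 = 59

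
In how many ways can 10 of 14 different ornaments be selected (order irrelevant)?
C(14,10) = 14!/(10!×4!) = 1001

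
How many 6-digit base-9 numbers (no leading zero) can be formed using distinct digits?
First digit: 8 choices (nonzero). Then descending: 8 × 8 × 7 × 6 × 5 × 4 = 53760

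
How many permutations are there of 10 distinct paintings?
10! = 3628800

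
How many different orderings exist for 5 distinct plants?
5! = 120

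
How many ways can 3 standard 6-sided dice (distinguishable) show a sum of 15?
Coefficient of x^15 in (x + x² + ... + x^6)^3. By inclusion-exclusion on dice exceeding 6: Σ_j (-1)^j C(3,j)·C(15-1-6j, 2) = C(3,0)·C(14,2) - C(3,1)·C(8,2) + C(3,2)·C(2,2) = 1·91 - 3·28 + 3·1 = 10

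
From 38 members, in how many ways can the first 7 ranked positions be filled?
P(38,7) = 38!/(38-7)! = 63606090240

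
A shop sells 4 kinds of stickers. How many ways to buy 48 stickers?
C(48+4-1, 4-1) = C(51, 3) = 20825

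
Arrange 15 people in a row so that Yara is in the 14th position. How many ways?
Fix one position: (15-1)! = 87178291200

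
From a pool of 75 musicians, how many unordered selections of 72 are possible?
C(75,72) = 75!/(72!×3!) = 67525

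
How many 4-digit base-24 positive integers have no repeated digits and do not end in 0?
Last digit: 23 nonzero choices. First digit: 22 (nonzero, ≠last). Middle 2: P(22,2) = 462. Total = 233772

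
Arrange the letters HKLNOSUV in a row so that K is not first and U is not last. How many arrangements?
By inclusion-exclusion: 8! - 2×(8-1)! + (8-2)! = 40320 - 10080 + 720 = 30960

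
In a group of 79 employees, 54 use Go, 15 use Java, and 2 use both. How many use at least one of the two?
|A∪B| = |A| + |B| - |A∩B| = 54 + 15 - 2 = 67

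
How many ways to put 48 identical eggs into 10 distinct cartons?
C(48+10-1, 10-1) = C(57, 9) = 8996462475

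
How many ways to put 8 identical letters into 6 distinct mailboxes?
C(8+6-1, 6-1) = C(13, 5) = 1287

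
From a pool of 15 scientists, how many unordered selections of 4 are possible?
C(15,4) = 15!/(4!×11!) = 1365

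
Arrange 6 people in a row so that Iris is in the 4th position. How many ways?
Fix one position: (6-1)! = 120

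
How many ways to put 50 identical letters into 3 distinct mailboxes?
C(50+3-1, 3-1) = C(52, 2) = 1326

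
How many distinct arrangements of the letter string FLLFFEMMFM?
10! / (1! × 2! × 4! × 3!) = 12600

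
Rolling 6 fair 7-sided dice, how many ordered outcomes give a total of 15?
Coefficient of x^15 in (x + x² + ... + x^7)^6. By inclusion-exclusion on dice exceeding 7: Σ_j (-1)^j C(6,j)·C(15-1-7j, 5) = C(6,0)·C(14,5) - C(6,1)·C(7,5) = 1·2002 - 6·21 = 1876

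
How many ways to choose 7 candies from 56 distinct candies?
C(56,7) = 56!/(7!×49!) = 231917400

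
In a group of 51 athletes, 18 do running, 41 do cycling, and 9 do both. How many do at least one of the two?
|A∪B| = |A| + |B| - |A∩B| = 18 + 41 - 9 = 50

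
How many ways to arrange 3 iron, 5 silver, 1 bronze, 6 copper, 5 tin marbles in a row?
20! / (3! × 5! × 1! × 6! × 5!) = 39109150080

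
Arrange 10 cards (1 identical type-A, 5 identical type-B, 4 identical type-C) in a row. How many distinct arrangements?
10! / (1! × 5! × 4!) = 1260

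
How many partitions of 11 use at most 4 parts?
By conjugation, equals partitions of 11 into parts ≤ 4. Let r_j(i) = number of partitions of i into parts ≤ j, for i = 0..11. r_1(i) = 1 for all i; r_j(i) = r_{j-1}(i) + r_j(i-j). Rows j = 2..4: ≤2: 1 1 2 2 3 3 4 4 5 5 6 6; ≤3: 1 1 2 3 4 5 7 8 10 12 14 16; ≤4: 1 1 2 3 5 6 9 11 15 18 23 27. r_4(11) = 27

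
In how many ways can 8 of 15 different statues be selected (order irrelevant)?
C(15,8) = 15!/(8!×7!) = 6435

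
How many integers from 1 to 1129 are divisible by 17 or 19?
⌊1129/17⌋ + ⌊1129/19⌋ - ⌊1129/323⌋ = 66 + 59 - 3 = 122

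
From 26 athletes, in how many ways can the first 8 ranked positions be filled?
P(26,8) = 26!/(26-8)! = 62990928000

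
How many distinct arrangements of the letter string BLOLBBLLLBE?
11! / (1! × 1! × 5! × 4!) = 13860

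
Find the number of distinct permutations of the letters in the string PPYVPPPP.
8! / (1! × 1! × 6!) = 56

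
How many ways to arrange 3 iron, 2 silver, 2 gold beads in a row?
7! / (3! × 2! × 2!) = 210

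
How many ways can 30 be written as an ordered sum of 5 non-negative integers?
C(30+5-1, 5-1) = C(34, 4) = 46376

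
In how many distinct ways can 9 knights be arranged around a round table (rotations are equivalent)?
Circular: fix one position, arrange the rest. (9-1)! = 40320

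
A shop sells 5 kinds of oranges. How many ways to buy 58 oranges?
C(58+5-1, 5-1) = C(62, 4) = 557845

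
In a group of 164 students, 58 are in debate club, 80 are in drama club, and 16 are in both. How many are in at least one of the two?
|A∪B| = |A| + |B| - |A∩B| = 58 + 80 - 16 = 122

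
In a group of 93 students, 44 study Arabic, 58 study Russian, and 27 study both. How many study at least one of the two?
|A∪B| = |A| + |B| - |A∩B| = 44 + 58 - 27 = 75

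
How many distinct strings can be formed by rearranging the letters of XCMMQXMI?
8! / (1! × 3! × 1! × 1! × 2!) = 3360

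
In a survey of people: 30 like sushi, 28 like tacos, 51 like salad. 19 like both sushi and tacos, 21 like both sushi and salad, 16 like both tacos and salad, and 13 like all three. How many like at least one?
|A∪B∪C| = 30+28+51-19-21-16+13 = 66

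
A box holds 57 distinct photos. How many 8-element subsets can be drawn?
C(57,8) = 57!/(8!×49!) = 1652411475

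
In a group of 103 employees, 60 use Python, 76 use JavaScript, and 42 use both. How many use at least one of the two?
|A∪B| = |A| + |B| - |A∩B| = 60 + 76 - 42 = 94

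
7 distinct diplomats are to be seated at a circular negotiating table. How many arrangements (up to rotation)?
Circular: fix one position, arrange the rest. (7-1)! = 720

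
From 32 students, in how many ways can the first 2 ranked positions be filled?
P(32,2) = 32!/(32-2)! = 992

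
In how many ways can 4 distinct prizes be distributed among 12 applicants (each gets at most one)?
P(12,4) = 12!/(12-4)! = 11880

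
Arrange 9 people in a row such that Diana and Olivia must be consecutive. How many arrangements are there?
Treat the 2 as one block: (9-2+1)! × 2! = 40320 × 2 = 80640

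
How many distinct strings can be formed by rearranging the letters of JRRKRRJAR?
9! / (5! × 1! × 1! × 2!) = 1512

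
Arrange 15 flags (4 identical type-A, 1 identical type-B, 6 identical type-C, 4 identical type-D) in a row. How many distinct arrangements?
15! / (4! × 1! × 6! × 4!) = 3153150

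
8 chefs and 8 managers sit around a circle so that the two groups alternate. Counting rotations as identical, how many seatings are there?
Fix one of the chefs: (8-1)! ways for the remaining chefs, × 8! ways for the managers = 5040 × 40320 = 203212800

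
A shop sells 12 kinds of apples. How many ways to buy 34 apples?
C(34+12-1, 12-1) = C(45, 11) = 10150595910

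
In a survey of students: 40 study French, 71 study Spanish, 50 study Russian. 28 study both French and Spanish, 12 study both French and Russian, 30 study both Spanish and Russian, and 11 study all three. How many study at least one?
|A∪B∪C| = 40+71+50-28-12-30+11 = 102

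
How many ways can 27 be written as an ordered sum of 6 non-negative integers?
C(27+6-1, 6-1) = C(32, 5) = 201376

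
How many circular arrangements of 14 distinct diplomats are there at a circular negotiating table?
Circular: fix one position, arrange the rest. (14-1)! = 6227020800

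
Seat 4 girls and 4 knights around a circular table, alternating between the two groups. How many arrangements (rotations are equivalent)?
Fix one of the girls: (4-1)! ways for the remaining girls, × 4! ways for the knights = 6 × 24 = 144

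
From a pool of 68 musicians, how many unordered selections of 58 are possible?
C(68,58) = 68!/(58!×10!) = 290752384208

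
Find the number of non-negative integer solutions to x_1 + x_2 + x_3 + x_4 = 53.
C(53+4-1, 4-1) = C(56, 3) = 27720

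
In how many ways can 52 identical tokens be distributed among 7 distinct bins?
C(52+7-1, 7-1) = C(58, 6) = 40475358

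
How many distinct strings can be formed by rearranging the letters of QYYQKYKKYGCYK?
13! / (1! × 4! × 5! × 2! × 1!) = 1081080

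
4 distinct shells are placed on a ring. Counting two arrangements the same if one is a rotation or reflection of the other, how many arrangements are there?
(4-1)!/2 = 6/2 = 3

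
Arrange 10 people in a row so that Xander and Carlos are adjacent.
Treat as block: (10-1)! × 2! = 362880 × 2 = 725760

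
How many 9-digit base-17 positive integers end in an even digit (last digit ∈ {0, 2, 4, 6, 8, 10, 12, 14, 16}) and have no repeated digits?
Last∈{0,2,4,6,8,10,12,14,16}. Last=0: 518918400. Last nonzero: 8×15×P(15,7) = 3891888000. Total = 4410806400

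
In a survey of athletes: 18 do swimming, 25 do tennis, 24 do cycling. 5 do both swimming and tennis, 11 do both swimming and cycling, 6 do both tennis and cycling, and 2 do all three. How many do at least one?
|A∪B∪C| = 18+25+24-5-11-6+2 = 47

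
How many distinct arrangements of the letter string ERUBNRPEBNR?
11! / (1! × 3! × 2! × 1! × 2! × 2!) = 831600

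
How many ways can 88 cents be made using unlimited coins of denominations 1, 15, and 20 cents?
Coefficient of x^88 in 1/(1-x^1) · 1/(1-x^15) · 1/(1-x^20). Case on j = number of 20-cent coins (j = 0..4); remainder r = 88 - 20j is made from {1,15} in ⌊r/15⌋+1 ways. r = 88, 68, 48, 28, 8 → 6 + 5 + 4 + 2 + 1 = 18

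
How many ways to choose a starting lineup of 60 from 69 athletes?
C(69,60) = 69!/(60!×9!) = 56672074888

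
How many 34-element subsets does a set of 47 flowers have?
C(47,34) = 47!/(34!×13!) = 140676848445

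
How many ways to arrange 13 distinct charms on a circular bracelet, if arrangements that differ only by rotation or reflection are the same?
(13-1)!/2 = 479001600/2 = 239500800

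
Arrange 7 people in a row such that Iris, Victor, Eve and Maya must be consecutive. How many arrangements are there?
Treat the 4 as one block: (7-4+1)! × 4! = 24 × 24 = 576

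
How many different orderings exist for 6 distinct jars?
6! = 720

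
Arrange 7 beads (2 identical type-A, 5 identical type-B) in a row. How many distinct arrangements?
7! / (2! × 5!) = 21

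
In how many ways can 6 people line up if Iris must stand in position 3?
Fix one position: (6-1)! = 120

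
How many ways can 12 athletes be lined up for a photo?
12! = 479001600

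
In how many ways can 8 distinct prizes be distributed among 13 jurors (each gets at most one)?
P(13,8) = 13!/(13-8)! = 51891840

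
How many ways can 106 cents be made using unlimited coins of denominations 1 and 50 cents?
Coefficient of x^106 in 1/(1-x^1) · 1/(1-x^50). Use j coins of 50 for j = 0..⌊106/50⌋ = 2, the rest in 1s: 2 + 1 = 3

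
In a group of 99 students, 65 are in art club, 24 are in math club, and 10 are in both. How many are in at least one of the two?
|A∪B| = |A| + |B| - |A∩B| = 65 + 24 - 10 = 79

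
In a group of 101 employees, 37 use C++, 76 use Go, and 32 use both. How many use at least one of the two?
|A∪B| = |A| + |B| - |A∩B| = 37 + 76 - 32 = 81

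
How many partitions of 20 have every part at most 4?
Let r_j(i) = number of partitions of i into parts ≤ j, for i = 0..20. r_1(i) = 1 for all i; r_j(i) = r_{j-1}(i) + r_j(i-j). Rows j = 2..4: ≤2: 1 1 2 2 3 3 4 4 5 5 6 6 7 7 8 8 9 9 10 10 11; ≤3: 1 1 2 3 4 5 7 8 10 12 14 16 19 21 24 27 30 33 37 40 44; ≤4: 1 1 2 3 5 6 9 11 15 18 23 27 34 39 47 54 64 72 84 94 108. r_4(20) = 108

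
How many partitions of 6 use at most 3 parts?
By conjugation, equals partitions of 6 into parts ≤ 3. Let r_j(i) = number of partitions of i into parts ≤ j, for i = 0..6. r_1(i) = 1 for all i; r_j(i) = r_{j-1}(i) + r_j(i-j). Rows j = 2..3: ≤2: 1 1 2 2 3 3 4; ≤3: 1 1 2 3 4 5 7. r_3(6) = 7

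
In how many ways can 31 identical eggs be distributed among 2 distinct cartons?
C(31+2-1, 2-1) = C(32, 1) = 32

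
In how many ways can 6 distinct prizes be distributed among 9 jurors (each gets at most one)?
P(9,6) = 9!/(9-6)! = 60480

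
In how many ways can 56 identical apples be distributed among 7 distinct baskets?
C(56+7-1, 7-1) = C(62, 6) = 61474519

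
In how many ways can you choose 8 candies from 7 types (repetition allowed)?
C(8+7-1, 7-1) = C(14, 6) = 3003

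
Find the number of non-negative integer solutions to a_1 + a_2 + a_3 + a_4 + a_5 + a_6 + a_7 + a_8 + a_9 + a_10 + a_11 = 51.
C(51+11-1, 11-1) = C(61, 10) = 90177170226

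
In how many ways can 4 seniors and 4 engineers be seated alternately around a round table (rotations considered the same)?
Fix one of the seniors: (4-1)! ways for the remaining seniors, × 4! ways for the engineers = 6 × 24 = 144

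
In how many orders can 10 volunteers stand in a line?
10! = 3628800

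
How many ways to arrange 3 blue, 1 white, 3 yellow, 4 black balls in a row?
11! / (3! × 1! × 3! × 4!) = 46200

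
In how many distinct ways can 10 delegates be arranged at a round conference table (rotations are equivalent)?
Circular: fix one position, arrange the rest. (10-1)! = 362880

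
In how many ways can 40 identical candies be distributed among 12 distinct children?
C(40+12-1, 12-1) = C(51, 11) = 47626016970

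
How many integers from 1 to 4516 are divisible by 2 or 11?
⌊4516/2⌋ + ⌊4516/11⌋ - ⌊4516/22⌋ = 2258 + 410 - 205 = 2463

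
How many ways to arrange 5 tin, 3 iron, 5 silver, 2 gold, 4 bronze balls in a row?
19! / (5! × 3! × 5! × 2! × 4!) = 29331862560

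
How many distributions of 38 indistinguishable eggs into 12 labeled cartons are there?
C(38+12-1, 12-1) = C(49, 11) = 29135916264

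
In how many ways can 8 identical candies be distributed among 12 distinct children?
C(8+12-1, 12-1) = C(19, 11) = 75582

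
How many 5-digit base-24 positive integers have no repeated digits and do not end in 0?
Last digit: 23 nonzero choices. First digit: 22 (nonzero, ≠last). Middle 3: P(22,3) = 9240. Total = 4675440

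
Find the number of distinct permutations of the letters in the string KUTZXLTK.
8! / (2! × 1! × 1! × 1! × 1! × 2!) = 10080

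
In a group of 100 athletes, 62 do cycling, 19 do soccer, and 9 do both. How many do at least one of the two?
|A∪B| = |A| + |B| - |A∩B| = 62 + 19 - 9 = 72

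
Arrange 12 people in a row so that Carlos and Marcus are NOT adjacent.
Total - adjacent = 12! - (12-1)!×2 = 479001600 - 79833600 = 399168000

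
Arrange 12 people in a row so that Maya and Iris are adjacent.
Treat as block: (12-1)! × 2! = 39916800 × 2 = 79833600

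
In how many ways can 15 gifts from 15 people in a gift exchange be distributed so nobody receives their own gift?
!15 = Σ_{j=0}^{15} (-1)^j·15!/j! = 1307674368000 - 1307674368000 + 653837184000 - 217945728000 + 54486432000 - 10897286400 + 1816214400 - 259459200 + 32432400 - 3603600 + 360360 - 32760 + 2730 - 210 + 15 - 1 = 481066515734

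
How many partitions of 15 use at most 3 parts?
By conjugation, equals partitions of 15 into parts ≤ 3. Let r_j(i) = number of partitions of i into parts ≤ j, for i = 0..15. r_1(i) = 1 for all i; r_j(i) = r_{j-1}(i) + r_j(i-j). Rows j = 2..3: ≤2: 1 1 2 2 3 3 4 4 5 5 6 6 7 7 8 8; ≤3: 1 1 2 3 4 5 7 8 10 12 14 16 19 21 24 27. r_3(15) = 27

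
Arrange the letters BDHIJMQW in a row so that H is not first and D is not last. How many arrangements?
By inclusion-exclusion: 8! - 2×(8-1)! + (8-2)! = 40320 - 10080 + 720 = 30960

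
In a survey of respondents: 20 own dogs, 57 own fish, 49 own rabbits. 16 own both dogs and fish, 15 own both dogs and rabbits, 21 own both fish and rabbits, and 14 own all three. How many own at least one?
|A∪B∪C| = 20+57+49-16-15-21+14 = 88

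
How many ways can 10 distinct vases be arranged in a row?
10! = 3628800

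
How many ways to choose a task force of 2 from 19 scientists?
C(19,2) = 19!/(2!×17!) = 171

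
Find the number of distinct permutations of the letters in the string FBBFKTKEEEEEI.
13! / (2! × 2! × 1! × 2! × 5! × 1!) = 6486480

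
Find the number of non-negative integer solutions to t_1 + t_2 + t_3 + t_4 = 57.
C(57+4-1, 4-1) = C(60, 3) = 34220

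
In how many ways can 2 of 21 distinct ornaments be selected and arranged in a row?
P(21,2) = 21!/(21-2)! = 420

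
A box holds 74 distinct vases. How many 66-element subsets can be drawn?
C(74,66) = 74!/(66!×8!) = 15071474661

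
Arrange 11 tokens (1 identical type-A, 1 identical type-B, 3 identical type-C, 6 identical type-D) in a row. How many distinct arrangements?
11! / (1! × 1! × 3! × 6!) = 9240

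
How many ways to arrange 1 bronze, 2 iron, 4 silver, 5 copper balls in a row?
12! / (1! × 2! × 4! × 5!) = 83160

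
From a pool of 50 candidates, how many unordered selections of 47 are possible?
C(50,47) = 50!/(47!×3!) = 19600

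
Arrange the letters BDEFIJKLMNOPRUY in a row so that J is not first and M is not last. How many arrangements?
By inclusion-exclusion: 15! - 2×(15-1)! + (15-2)! = 1307674368000 - 174356582400 + 6227020800 = 1139544806400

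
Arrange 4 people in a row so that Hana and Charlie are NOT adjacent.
Total - adjacent = 4! - (4-1)!×2 = 24 - 12 = 12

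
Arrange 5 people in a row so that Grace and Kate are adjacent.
Treat as block: (5-1)! × 2! = 24 × 2 = 48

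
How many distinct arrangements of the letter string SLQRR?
5! / (1! × 2! × 1! × 1!) = 60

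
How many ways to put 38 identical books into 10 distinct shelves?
C(38+10-1, 10-1) = C(47, 9) = 1362649145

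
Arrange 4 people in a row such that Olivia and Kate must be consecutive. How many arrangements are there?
Treat the 2 as one block: (4-2+1)! × 2! = 6 × 2 = 12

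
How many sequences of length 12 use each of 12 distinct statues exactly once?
12! = 479001600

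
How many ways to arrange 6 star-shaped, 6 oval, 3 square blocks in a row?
15! / (6! × 6! × 3!) = 420420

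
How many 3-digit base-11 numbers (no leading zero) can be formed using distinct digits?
First digit: 10 choices (nonzero). Then descending: 10 × 10 × 9 = 900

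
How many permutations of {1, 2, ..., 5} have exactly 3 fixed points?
Choose the 3 fixed points C(5,3) = 10, derange the rest: !2 = Σ_{j=0}^{2} (-1)^j·2!/j! = 2 - 2 + 1 = 1. Product = 10 × 1 = 10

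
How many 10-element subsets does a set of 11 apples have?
C(11,10) = 11!/(10!×1!) = 11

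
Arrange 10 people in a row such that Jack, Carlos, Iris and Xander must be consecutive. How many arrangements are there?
Treat the 4 as one block: (10-4+1)! × 4! = 5040 × 24 = 120960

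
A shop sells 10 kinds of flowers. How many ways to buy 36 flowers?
C(36+10-1, 10-1) = C(45, 9) = 886163135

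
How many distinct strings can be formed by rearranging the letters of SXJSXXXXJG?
10! / (2! × 1! × 2! × 5!) = 7560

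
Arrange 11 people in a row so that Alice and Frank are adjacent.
Treat as block: (11-1)! × 2! = 3628800 × 2 = 7257600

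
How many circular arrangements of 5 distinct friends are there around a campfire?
Circular: fix one position, arrange the rest. (5-1)! = 24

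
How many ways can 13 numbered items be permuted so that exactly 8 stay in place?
Choose the 8 fixed points C(13,8) = 1287, derange the rest: !5 = Σ_{j=0}^{5} (-1)^j·5!/j! = 120 - 120 + 60 - 20 + 5 - 1 = 44. Product = 1287 × 44 = 56628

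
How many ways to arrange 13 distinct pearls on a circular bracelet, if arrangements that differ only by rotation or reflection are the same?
(13-1)!/2 = 479001600/2 = 239500800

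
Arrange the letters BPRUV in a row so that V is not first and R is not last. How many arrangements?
By inclusion-exclusion: 5! - 2×(5-1)! + (5-2)! = 120 - 48 + 6 = 78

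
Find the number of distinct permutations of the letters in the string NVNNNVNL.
8! / (5! × 2! × 1!) = 168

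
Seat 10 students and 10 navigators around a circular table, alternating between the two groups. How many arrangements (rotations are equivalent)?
Fix one of the students: (10-1)! ways for the remaining students, × 10! ways for the navigators = 362880 × 3628800 = 1316818944000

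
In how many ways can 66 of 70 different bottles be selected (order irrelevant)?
C(70,66) = 70!/(66!×4!) = 916895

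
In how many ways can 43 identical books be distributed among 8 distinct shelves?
C(43+8-1, 8-1) = C(50, 7) = 99884400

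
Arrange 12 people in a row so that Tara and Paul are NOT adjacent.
Total - adjacent = 12! - (12-1)!×2 = 479001600 - 79833600 = 399168000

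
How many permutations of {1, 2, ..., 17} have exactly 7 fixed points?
Choose the 7 fixed points C(17,7) = 19448, derange the rest: !10 = Σ_{j=0}^{10} (-1)^j·10!/j! = 3628800 - 3628800 + 1814400 - 604800 + 151200 - 30240 + 5040 - 720 + 90 - 10 + 1 = 1334961. Product = 19448 × 1334961 = 25962321528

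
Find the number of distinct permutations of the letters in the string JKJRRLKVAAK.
11! / (1! × 2! × 2! × 2! × 3! × 1!) = 831600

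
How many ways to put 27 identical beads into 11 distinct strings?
C(27+11-1, 11-1) = C(37, 10) = 348330136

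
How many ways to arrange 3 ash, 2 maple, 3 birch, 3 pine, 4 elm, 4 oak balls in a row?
19! / (3! × 2! × 3! × 3! × 4! × 4!) = 488864376000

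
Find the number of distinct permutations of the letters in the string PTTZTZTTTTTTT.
13! / (2! × 10! × 1!) = 858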